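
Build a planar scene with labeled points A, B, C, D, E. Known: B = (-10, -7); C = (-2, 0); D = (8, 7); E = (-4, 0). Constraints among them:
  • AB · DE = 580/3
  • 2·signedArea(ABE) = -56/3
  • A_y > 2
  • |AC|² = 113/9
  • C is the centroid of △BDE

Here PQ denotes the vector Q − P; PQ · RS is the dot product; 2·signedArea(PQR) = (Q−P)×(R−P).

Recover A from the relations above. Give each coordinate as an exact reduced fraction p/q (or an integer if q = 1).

A = (2/3, 7/3)

1. A_x = 2/3  [2·signedArea(ABE) = -56/3 ∩ AB · DE = 580/3]
2. A_y = 7/3  [2·signedArea(ABE) = -56/3 ∩ AB · DE = 580/3]
   → A = (2/3, 7/3)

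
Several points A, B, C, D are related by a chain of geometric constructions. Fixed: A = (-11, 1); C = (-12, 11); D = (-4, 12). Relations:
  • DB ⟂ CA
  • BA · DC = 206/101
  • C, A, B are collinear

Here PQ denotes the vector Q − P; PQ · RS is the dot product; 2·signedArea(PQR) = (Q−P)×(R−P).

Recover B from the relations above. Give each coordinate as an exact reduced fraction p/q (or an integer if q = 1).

B = (-1214/101, 1131/101)

1. B_x = -1214/101  [C, A, B are collinear ∩ DB ⟂ CA]
2. B_y = 1131/101  [C, A, B are collinear ∩ DB ⟂ CA]
   → B = (-1214/101, 1131/101)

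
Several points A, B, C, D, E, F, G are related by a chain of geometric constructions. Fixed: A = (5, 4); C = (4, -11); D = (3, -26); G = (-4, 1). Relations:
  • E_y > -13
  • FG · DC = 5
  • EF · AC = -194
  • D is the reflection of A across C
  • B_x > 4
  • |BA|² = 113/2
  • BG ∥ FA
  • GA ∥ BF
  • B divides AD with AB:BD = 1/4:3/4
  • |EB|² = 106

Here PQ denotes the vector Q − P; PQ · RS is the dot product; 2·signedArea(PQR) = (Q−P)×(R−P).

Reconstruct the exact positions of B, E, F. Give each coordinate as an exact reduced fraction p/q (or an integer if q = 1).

1. B_x = 9/2  [B divides AD with AB:BD = 1/4:3/4]
2. B_y = -7/2  [B divides AD with AB:BD = 1/4:3/4]
   → B = (9/2, -7/2)
3. F_x = 27/2  [BG ∥ FA ∩ GA ∥ BF]
4. F_y = -1/2  [BG ∥ FA ∩ GA ∥ BF]
   → F = (27/2, -1/2)
5. E_x = -1/2  [line 1·x + 15·y + 188 = 0 ∩ |EB|² = 106]
6. E_y = -25/2  [line 1·x + 15·y + 188 = 0 ∩ |EB|² = 106]
   → E = (-1/2, -25/2)

B = (9/2, -7/2)
E = (-1/2, -25/2)
F = (27/2, -1/2)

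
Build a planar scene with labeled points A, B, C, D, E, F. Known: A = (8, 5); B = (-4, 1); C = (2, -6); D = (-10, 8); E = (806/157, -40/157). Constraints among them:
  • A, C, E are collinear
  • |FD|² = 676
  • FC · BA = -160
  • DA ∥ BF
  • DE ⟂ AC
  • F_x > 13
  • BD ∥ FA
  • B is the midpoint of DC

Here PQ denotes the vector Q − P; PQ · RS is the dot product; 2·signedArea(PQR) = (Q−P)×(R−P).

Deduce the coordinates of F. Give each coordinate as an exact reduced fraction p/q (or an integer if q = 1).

F = (14, -2)

1. F_x = 14  [BD ∥ FA ∩ DA ∥ BF]
2. F_y = -2  [BD ∥ FA ∩ DA ∥ BF]
   → F = (14, -2)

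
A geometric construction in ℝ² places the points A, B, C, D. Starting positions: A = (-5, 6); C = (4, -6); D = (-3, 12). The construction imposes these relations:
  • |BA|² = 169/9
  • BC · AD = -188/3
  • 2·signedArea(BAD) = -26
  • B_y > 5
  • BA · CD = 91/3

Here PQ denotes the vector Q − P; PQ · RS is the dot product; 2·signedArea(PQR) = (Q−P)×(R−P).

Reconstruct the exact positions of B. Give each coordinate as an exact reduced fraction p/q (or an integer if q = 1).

B = (-2/3, 6)

1. B_x = -2/3  [2·signedArea(BAD) = -26 ∩ BA · CD = 91/3]
2. B_y = 6  [2·signedArea(BAD) = -26 ∩ BA · CD = 91/3]
   → B = (-2/3, 6)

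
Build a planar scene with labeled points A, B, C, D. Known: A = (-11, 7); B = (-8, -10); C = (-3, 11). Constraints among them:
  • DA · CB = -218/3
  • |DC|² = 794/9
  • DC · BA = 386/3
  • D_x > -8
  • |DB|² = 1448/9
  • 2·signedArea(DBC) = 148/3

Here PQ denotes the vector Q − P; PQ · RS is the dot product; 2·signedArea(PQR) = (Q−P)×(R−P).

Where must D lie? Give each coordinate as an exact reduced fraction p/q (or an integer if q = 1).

1. D_x = -22/3  [DA · CB = -218/3 ∩ DC · BA = 386/3]
2. D_y = 8/3  [DA · CB = -218/3 ∩ DC · BA = 386/3]
   → D = (-22/3, 8/3)

D = (-22/3, 8/3)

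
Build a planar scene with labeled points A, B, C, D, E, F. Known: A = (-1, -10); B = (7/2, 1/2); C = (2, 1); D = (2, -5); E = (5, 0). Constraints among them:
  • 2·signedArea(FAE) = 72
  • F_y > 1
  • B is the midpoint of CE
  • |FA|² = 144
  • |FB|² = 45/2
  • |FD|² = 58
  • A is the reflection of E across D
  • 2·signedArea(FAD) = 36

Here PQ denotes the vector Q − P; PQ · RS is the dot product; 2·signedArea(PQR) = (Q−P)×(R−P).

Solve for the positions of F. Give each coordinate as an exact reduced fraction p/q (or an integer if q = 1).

F = (-1, 2)

1. F_x = -1  [line -10·x + 6·y + -22 = 0 ∩ |FD|² = 58]
2. F_y = 2  [line -10·x + 6·y + -22 = 0 ∩ |FD|² = 58]
   → F = (-1, 2)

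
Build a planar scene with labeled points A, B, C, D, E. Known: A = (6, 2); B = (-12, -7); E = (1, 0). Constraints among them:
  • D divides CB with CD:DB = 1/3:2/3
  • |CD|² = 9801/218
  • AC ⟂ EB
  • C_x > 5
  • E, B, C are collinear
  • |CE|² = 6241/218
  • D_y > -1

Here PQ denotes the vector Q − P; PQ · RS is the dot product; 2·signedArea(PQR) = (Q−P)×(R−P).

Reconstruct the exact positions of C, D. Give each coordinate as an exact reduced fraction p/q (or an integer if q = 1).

1. C_x = 1245/218  [E, B, C are collinear ∩ AC ⟂ EB]
2. C_y = 553/218  [E, B, C are collinear ∩ AC ⟂ EB]
   → C = (1245/218, 553/218)
3. D_x = -21/109  [D divides CB with CD:DB = 1/3:2/3]
4. D_y = -70/109  [D divides CB with CD:DB = 1/3:2/3]
   → D = (-21/109, -70/109)

C = (1245/218, 553/218)
D = (-21/109, -70/109)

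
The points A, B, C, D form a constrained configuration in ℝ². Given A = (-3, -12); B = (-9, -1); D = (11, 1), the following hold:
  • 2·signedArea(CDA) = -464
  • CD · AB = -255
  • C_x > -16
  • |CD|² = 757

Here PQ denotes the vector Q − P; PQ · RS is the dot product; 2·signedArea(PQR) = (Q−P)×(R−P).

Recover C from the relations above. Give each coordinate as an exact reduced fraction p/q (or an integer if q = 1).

C = (-15, 10)

1. C_x = -15  [2·signedArea(CDA) = -464 ∩ CD · AB = -255]
2. C_y = 10  [2·signedArea(CDA) = -464 ∩ CD · AB = -255]
   → C = (-15, 10)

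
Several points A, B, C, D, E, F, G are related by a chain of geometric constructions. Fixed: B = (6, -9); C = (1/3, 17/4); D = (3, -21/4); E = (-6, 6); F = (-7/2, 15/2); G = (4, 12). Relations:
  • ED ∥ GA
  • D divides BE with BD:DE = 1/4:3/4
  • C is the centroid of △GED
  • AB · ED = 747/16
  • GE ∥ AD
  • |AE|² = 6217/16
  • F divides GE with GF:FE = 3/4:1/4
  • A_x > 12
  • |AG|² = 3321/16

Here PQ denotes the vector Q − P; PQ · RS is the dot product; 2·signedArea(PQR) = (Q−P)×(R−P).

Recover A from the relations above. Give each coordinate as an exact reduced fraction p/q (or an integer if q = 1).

1. A_x = 13  [GE ∥ AD ∩ ED ∥ GA]
2. A_y = 3/4  [GE ∥ AD ∩ ED ∥ GA]
   → A = (13, 3/4)

A = (13, 3/4)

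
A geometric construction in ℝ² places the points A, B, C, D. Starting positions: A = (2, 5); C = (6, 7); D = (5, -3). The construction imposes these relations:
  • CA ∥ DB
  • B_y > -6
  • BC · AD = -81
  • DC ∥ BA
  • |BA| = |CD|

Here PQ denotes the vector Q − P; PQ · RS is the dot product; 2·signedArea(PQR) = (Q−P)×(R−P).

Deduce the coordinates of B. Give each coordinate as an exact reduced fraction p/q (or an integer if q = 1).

1. B_x = 1  [DC ∥ BA ∩ CA ∥ DB]
2. B_y = -5  [DC ∥ BA ∩ CA ∥ DB]
   → B = (1, -5)

B = (1, -5)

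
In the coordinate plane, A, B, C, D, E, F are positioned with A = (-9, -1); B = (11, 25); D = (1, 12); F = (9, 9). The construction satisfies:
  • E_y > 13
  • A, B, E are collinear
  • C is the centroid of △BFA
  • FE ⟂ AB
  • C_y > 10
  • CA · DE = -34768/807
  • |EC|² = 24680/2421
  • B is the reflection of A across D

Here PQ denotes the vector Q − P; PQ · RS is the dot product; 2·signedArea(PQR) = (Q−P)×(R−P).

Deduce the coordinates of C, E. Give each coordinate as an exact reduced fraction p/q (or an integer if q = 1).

1. C_x = 11/3  [C is the centroid of △BFA]
2. C_y = 11  [C is the centroid of △BFA]
   → C = (11/3, 11)
3. E_x = 679/269  [A, B, E are collinear ∩ FE ⟂ AB]
4. E_y = 3761/269  [A, B, E are collinear ∩ FE ⟂ AB]
   → E = (679/269, 3761/269)

C = (11/3, 11)
E = (679/269, 3761/269)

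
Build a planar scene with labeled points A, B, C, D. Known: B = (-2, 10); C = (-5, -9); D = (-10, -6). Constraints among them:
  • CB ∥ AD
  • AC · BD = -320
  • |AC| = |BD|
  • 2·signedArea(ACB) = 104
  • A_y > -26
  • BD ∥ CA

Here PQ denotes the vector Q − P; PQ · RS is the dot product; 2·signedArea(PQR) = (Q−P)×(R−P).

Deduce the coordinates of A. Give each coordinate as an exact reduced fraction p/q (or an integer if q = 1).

A = (-13, -25)

1. A_x = -13  [CB ∥ AD ∩ BD ∥ CA]
2. A_y = -25  [CB ∥ AD ∩ BD ∥ CA]
   → A = (-13, -25)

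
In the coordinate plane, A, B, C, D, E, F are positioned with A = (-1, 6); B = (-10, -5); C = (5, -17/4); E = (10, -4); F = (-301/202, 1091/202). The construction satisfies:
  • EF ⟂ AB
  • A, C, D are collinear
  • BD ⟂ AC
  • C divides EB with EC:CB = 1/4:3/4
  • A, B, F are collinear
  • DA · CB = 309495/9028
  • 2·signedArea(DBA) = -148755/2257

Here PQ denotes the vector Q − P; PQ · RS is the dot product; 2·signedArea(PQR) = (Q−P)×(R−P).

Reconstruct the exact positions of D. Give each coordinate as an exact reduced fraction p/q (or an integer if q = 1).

1. D_x = 3383/2257  [A, C, D are collinear ∩ BD ⟂ AC]
2. D_y = 3907/2257  [A, C, D are collinear ∩ BD ⟂ AC]
   → D = (3383/2257, 3907/2257)

D = (3383/2257, 3907/2257)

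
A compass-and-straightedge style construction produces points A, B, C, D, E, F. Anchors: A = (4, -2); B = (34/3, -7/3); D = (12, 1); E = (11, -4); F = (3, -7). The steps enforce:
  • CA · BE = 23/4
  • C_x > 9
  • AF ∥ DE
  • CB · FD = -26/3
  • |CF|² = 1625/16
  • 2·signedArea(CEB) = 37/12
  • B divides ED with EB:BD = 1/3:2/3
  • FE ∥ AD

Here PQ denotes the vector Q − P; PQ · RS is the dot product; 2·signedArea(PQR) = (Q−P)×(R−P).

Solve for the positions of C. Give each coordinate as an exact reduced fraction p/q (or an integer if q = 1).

1. C_x = 10  [2·signedArea(CEB) = 37/12 ∩ CB · FD = -26/3]
2. C_y = 1/4  [2·signedArea(CEB) = 37/12 ∩ CB · FD = -26/3]
   → C = (10, 1/4)

C = (10, 1/4)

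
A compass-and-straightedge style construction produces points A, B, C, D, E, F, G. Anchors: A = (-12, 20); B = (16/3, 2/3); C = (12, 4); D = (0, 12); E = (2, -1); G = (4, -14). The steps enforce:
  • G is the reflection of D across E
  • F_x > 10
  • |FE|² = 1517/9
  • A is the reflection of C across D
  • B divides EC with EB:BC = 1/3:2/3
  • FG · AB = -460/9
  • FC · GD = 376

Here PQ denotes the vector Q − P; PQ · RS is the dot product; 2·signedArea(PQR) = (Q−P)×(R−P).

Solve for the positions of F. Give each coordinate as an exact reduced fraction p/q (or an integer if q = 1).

1. F_x = 32/3  [FG · AB = -460/9 ∩ FC · GD = 376]
2. F_y = -32/3  [FG · AB = -460/9 ∩ FC · GD = 376]
   → F = (32/3, -32/3)

F = (32/3, -32/3)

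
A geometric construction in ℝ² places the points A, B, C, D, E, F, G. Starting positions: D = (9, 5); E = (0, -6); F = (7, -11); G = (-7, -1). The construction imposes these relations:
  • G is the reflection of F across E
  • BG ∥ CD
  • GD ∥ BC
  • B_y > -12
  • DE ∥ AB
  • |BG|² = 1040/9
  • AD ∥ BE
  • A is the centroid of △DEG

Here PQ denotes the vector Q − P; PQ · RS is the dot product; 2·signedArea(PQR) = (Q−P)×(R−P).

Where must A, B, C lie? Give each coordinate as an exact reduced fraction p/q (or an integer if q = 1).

1. A_x = 2/3  [A is the centroid of △DEG]
2. A_y = -2/3  [A is the centroid of △DEG]
   → A = (2/3, -2/3)
3. B_x = -25/3  [AD ∥ BE ∩ DE ∥ AB]
4. B_y = -35/3  [AD ∥ BE ∩ DE ∥ AB]
   → B = (-25/3, -35/3)
5. C_x = 23/3  [BG ∥ CD ∩ GD ∥ BC]
6. C_y = -17/3  [BG ∥ CD ∩ GD ∥ BC]
   → C = (23/3, -17/3)

A = (2/3, -2/3)
B = (-25/3, -35/3)
C = (23/3, -17/3)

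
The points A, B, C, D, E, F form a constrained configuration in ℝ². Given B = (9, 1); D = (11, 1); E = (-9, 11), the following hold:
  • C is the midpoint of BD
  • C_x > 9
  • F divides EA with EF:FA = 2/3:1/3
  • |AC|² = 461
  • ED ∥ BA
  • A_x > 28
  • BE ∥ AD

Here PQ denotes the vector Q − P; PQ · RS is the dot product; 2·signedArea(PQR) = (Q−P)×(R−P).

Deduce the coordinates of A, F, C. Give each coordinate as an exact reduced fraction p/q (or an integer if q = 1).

A = (29, -9)
C = (10, 1)
F = (49/3, -7/3)

1. A_x = 29  [BE ∥ AD ∩ ED ∥ BA]
2. A_y = -9  [BE ∥ AD ∩ ED ∥ BA]
   → A = (29, -9)
3. F_x = 49/3  [F divides EA with EF:FA = 2/3:1/3]
4. F_y = -7/3  [F divides EA with EF:FA = 2/3:1/3]
   → F = (49/3, -7/3)
5. C_x = 10  [C is the midpoint of BD]
6. C_y = 1  [C is the midpoint of BD]
   → C = (10, 1)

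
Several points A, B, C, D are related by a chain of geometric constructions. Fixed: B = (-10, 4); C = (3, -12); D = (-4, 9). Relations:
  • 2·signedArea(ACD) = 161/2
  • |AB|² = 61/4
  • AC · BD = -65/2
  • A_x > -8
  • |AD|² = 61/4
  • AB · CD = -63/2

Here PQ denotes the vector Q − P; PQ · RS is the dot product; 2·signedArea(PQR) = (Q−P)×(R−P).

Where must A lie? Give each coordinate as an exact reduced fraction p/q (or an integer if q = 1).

1. A_x = -7  [AB · CD = -63/2 ∩ 2·signedArea(ACD) = 161/2]
2. A_y = 13/2  [AB · CD = -63/2 ∩ 2·signedArea(ACD) = 161/2]
   → A = (-7, 13/2)

A = (-7, 13/2)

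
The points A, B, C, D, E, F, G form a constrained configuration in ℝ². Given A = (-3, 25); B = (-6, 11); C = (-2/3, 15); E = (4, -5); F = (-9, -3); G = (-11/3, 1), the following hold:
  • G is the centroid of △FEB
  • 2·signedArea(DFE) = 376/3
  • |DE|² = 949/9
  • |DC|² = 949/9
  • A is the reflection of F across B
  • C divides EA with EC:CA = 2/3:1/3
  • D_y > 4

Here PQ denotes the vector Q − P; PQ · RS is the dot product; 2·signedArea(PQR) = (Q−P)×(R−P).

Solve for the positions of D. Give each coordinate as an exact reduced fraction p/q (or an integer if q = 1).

1. D_x = 5/3  [line 2·x + 13·y + -205/3 = 0 ∩ |DE|² = 949/9]
2. D_y = 5  [line 2·x + 13·y + -205/3 = 0 ∩ |DE|² = 949/9]
   → D = (5/3, 5)

D = (5/3, 5)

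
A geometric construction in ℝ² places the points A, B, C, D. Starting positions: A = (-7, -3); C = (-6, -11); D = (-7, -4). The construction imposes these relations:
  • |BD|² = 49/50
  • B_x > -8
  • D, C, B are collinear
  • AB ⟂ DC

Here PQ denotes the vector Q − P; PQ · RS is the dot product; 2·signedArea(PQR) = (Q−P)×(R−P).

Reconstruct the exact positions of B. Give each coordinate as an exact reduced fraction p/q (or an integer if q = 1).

B = (-357/50, -151/50)

1. B_x = -357/50  [D, C, B are collinear ∩ AB ⟂ DC]
2. B_y = -151/50  [D, C, B are collinear ∩ AB ⟂ DC]
   → B = (-357/50, -151/50)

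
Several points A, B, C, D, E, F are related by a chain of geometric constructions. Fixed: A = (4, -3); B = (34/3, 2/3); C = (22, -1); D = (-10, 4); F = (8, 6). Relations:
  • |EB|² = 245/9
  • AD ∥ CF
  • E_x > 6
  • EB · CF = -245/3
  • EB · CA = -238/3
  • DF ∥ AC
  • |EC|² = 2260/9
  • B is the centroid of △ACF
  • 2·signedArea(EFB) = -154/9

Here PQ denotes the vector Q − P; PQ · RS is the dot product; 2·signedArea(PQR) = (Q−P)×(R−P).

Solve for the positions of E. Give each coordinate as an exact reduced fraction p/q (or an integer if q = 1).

1. E_x = 20/3  [EB · CF = -245/3 ∩ 2·signedArea(EFB) = -154/9]
2. E_y = 3  [EB · CF = -245/3 ∩ 2·signedArea(EFB) = -154/9]
   → E = (20/3, 3)

E = (20/3, 3)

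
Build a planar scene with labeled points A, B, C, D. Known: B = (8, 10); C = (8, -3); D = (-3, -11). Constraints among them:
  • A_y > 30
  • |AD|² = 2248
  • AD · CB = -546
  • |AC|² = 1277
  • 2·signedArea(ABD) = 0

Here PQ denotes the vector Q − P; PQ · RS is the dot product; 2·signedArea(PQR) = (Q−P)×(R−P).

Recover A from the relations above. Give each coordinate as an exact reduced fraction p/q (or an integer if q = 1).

1. A_x = 19  [2·signedArea(ABD) = 0 ∩ AD · CB = -546]
2. A_y = 31  [2·signedArea(ABD) = 0 ∩ AD · CB = -546]
   → A = (19, 31)

A = (19, 31)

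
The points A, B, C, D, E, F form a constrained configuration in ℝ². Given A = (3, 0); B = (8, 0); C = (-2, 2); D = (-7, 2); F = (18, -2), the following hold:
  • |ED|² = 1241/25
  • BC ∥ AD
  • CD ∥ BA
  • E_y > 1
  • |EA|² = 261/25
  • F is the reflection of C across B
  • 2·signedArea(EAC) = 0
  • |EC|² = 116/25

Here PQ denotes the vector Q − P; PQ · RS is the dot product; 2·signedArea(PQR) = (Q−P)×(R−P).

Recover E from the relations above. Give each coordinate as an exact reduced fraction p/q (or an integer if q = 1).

E = (0, 6/5)

1. E_x = 0  [line -2·x + -5·y + 6 = 0 ∩ |EA|² = 261/25]
2. E_y = 6/5  [line -2·x + -5·y + 6 = 0 ∩ |EA|² = 261/25]
   → E = (0, 6/5)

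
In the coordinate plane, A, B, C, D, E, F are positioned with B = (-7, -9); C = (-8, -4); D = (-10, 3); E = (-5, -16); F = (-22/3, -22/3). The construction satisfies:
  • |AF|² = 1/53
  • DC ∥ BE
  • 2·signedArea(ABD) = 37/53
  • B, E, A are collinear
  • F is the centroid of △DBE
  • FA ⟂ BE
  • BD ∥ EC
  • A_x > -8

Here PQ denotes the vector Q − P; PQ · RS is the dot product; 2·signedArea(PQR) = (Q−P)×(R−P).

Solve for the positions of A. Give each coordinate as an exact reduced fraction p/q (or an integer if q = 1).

1. A_x = -1187/159  [B, E, A are collinear ∩ FA ⟂ BE]
2. A_y = -1172/159  [B, E, A are collinear ∩ FA ⟂ BE]
   → A = (-1187/159, -1172/159)

A = (-1187/159, -1172/159)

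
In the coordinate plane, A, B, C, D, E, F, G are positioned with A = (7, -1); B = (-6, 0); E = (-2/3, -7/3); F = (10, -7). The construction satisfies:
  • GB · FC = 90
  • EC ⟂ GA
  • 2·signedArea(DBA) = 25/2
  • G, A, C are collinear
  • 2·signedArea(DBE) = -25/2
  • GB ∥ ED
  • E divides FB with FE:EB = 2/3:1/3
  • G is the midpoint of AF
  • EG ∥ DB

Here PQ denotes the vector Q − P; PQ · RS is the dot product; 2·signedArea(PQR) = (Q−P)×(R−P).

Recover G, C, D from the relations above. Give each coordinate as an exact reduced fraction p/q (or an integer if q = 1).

1. G_x = 17/2  [G is the midpoint of AF]
2. G_y = -4  [G is the midpoint of AF]
   → G = (17/2, -4)
3. C_x = 6  [G, A, C are collinear ∩ EC ⟂ GA]
4. C_y = 1  [G, A, C are collinear ∩ EC ⟂ GA]
   → C = (6, 1)
5. D_x = -91/6  [EG ∥ DB ∩ GB ∥ ED]
6. D_y = 5/3  [EG ∥ DB ∩ GB ∥ ED]
   → D = (-91/6, 5/3)

C = (6, 1)
D = (-91/6, 5/3)
G = (17/2, -4)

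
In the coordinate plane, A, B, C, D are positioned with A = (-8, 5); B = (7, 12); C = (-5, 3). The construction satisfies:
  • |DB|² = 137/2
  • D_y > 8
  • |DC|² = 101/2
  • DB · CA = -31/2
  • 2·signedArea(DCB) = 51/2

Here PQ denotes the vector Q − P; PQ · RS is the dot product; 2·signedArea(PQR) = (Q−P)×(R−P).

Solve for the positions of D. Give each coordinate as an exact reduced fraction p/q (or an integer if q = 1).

1. D_x = -1/2  [2·signedArea(DCB) = 51/2 ∩ DB · CA = -31/2]
2. D_y = 17/2  [2·signedArea(DCB) = 51/2 ∩ DB · CA = -31/2]
   → D = (-1/2, 17/2)

D = (-1/2, 17/2)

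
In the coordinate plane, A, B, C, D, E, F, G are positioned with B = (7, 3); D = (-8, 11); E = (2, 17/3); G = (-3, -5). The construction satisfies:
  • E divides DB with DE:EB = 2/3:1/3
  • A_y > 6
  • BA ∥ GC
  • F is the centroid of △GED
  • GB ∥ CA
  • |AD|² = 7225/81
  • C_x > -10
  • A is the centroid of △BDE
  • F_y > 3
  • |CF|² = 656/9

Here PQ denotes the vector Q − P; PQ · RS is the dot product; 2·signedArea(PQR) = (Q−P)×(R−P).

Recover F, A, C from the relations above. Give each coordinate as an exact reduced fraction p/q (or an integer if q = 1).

1. F_x = -3  [F is the centroid of △GED]
2. F_y = 35/9  [F is the centroid of △GED]
   → F = (-3, 35/9)
3. A_x = 1/3  [A is the centroid of △BDE]
4. A_y = 59/9  [A is the centroid of △BDE]
   → A = (1/3, 59/9)
5. C_x = -29/3  [GB ∥ CA ∩ BA ∥ GC]
6. C_y = -13/9  [GB ∥ CA ∩ BA ∥ GC]
   → C = (-29/3, -13/9)

A = (1/3, 59/9)
C = (-29/3, -13/9)
F = (-3, 35/9)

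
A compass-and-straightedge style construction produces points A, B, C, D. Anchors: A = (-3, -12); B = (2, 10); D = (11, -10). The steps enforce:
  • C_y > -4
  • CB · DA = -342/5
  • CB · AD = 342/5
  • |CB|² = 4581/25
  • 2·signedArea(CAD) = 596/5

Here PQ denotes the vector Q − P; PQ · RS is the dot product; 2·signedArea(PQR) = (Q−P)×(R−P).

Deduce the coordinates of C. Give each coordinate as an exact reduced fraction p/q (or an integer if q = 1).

1. C_x = -1  [CB · DA = -342/5 ∩ 2·signedArea(CAD) = 596/5]
2. C_y = -16/5  [CB · DA = -342/5 ∩ 2·signedArea(CAD) = 596/5]
   → C = (-1, -16/5)

C = (-1, -16/5)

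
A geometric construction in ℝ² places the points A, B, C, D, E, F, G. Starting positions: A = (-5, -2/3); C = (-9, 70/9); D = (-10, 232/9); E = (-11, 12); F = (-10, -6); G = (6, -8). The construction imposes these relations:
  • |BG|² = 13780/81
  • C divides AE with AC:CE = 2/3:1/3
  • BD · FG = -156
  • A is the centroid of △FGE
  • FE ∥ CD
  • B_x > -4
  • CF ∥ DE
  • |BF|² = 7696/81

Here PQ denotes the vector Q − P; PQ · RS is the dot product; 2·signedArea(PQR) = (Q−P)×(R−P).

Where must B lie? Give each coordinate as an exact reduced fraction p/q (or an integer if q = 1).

B = (-10/3, 10/9)

1. B_x = -10/3  [line -16·x + 2·y + -500/9 = 0 ∩ |BG|² = 13780/81]
2. B_y = 10/9  [line -16·x + 2·y + -500/9 = 0 ∩ |BG|² = 13780/81]
   → B = (-10/3, 10/9)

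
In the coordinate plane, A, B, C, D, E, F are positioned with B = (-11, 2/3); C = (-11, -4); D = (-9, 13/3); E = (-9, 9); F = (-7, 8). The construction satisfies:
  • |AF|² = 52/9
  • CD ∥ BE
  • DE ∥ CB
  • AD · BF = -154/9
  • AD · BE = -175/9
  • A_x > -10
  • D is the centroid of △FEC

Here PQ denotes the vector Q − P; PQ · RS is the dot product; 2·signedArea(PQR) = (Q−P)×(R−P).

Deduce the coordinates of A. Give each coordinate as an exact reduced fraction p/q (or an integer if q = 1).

A = (-9, 20/3)

1. A_x = -9  [AD · BF = -154/9 ∩ AD · BE = -175/9]
2. A_y = 20/3  [AD · BF = -154/9 ∩ AD · BE = -175/9]
   → A = (-9, 20/3)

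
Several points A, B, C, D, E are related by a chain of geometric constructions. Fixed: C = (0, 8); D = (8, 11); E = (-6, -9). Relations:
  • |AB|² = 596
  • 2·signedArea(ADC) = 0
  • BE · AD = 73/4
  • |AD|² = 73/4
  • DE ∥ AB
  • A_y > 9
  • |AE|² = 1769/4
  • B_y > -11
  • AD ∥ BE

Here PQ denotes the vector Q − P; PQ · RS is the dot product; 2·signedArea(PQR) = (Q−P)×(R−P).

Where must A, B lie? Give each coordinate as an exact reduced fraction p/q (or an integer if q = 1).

A = (4, 19/2)
B = (-10, -21/2)

1. A_x = 4  [line 3·x + -8·y + 64 = 0 ∩ |AE|² = 1769/4]
2. A_y = 19/2  [line 3·x + -8·y + 64 = 0 ∩ |AE|² = 1769/4]
   → A = (4, 19/2)
3. B_x = -10  [AD ∥ BE ∩ DE ∥ AB]
4. B_y = -21/2  [AD ∥ BE ∩ DE ∥ AB]
   → B = (-10, -21/2)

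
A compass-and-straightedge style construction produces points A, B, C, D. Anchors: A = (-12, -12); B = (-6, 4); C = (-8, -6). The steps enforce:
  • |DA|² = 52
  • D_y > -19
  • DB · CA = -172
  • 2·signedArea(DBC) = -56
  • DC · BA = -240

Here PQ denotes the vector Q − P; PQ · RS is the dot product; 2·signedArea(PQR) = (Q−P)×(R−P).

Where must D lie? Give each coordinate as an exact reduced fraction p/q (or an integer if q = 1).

1. D_x = -16  [DC · BA = -240 ∩ 2·signedArea(DBC) = -56]
2. D_y = -18  [DC · BA = -240 ∩ 2·signedArea(DBC) = -56]
   → D = (-16, -18)

D = (-16, -18)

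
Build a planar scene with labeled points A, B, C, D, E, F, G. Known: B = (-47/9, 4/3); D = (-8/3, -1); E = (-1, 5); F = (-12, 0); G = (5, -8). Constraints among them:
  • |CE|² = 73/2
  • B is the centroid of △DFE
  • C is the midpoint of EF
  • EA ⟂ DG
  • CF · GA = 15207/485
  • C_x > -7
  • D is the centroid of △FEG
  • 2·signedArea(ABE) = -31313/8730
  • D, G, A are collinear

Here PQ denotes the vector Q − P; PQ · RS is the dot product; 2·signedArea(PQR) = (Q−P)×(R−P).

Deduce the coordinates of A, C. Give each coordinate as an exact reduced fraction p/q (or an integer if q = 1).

1. A_x = -4603/970  [D, G, A are collinear ∩ EA ⟂ DG]
2. A_y = 871/970  [D, G, A are collinear ∩ EA ⟂ DG]
   → A = (-4603/970, 871/970)
3. C_x = -13/2  [C is the midpoint of EF]
4. C_y = 5/2  [C is the midpoint of EF]
   → C = (-13/2, 5/2)

A = (-4603/970, 871/970)
C = (-13/2, 5/2)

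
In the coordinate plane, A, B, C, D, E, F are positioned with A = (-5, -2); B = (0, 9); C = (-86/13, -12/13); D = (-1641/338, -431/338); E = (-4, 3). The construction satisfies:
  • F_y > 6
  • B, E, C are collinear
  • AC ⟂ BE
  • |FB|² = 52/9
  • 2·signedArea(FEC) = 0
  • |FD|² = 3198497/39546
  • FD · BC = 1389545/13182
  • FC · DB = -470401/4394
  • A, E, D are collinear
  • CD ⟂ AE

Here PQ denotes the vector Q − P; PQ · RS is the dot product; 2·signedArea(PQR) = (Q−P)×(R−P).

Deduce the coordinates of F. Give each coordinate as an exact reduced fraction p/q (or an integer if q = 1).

1. F_x = -4/3  [2·signedArea(FEC) = 0 ∩ FC · DB = -470401/4394]
2. F_y = 7  [2·signedArea(FEC) = 0 ∩ FC · DB = -470401/4394]
   → F = (-4/3, 7)

F = (-4/3, 7)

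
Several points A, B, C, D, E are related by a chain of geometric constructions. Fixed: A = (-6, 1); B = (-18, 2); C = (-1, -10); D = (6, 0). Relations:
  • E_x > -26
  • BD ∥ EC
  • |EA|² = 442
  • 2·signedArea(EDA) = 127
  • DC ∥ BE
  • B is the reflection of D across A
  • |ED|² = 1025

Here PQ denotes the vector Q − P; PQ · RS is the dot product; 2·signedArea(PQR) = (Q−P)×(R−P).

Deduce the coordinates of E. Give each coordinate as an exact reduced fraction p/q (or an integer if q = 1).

E = (-25, -8)

1. E_x = -25  [BD ∥ EC ∩ DC ∥ BE]
2. E_y = -8  [BD ∥ EC ∩ DC ∥ BE]
   → E = (-25, -8)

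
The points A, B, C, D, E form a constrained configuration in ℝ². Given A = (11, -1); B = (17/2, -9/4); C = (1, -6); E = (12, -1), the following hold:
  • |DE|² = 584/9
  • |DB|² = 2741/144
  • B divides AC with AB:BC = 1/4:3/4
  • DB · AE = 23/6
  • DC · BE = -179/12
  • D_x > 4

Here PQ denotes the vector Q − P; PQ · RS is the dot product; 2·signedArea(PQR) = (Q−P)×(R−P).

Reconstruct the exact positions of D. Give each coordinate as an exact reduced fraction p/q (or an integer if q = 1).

D = (14/3, -13/3)

1. D_x = 14/3  [DC · BE = -179/12 ∩ DB · AE = 23/6]
2. D_y = -13/3  [DC · BE = -179/12 ∩ DB · AE = 23/6]
   → D = (14/3, -13/3)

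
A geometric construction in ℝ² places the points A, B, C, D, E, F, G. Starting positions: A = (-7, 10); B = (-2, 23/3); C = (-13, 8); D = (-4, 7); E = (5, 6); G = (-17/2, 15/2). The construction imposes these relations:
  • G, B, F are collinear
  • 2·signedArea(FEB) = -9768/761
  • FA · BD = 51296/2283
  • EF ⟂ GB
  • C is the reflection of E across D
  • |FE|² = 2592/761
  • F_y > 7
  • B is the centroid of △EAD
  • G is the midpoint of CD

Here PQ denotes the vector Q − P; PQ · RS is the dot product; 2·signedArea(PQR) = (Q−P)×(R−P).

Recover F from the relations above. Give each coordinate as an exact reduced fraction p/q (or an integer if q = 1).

F = (3769/761, 5970/761)

1. F_x = 3769/761  [G, B, F are collinear ∩ EF ⟂ GB]
2. F_y = 5970/761  [G, B, F are collinear ∩ EF ⟂ GB]
   → F = (3769/761, 5970/761)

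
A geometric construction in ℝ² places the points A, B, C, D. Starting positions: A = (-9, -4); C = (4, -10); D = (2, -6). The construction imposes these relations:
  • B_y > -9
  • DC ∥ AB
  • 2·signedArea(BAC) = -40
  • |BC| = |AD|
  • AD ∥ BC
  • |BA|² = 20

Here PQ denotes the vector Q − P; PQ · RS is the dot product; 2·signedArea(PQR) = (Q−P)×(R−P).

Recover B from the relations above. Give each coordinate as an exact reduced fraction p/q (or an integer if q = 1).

1. B_x = -7  [AD ∥ BC ∩ DC ∥ AB]
2. B_y = -8  [AD ∥ BC ∩ DC ∥ AB]
   → B = (-7, -8)

B = (-7, -8)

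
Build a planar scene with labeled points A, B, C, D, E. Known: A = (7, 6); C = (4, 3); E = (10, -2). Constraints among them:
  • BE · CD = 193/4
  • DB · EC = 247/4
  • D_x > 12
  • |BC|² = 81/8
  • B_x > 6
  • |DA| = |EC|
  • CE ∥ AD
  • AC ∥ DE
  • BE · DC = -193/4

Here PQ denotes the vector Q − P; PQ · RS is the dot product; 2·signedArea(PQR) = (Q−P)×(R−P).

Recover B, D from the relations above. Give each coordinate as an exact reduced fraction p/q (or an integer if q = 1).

B = (25/4, 21/4)
D = (13, 1)

1. D_x = 13  [AC ∥ DE ∩ CE ∥ AD]
2. D_y = 1  [AC ∥ DE ∩ CE ∥ AD]
   → D = (13, 1)
3. B_x = 25/4  [BE · CD = 193/4 ∩ DB · EC = 247/4]
4. B_y = 21/4  [BE · CD = 193/4 ∩ DB · EC = 247/4]
   → B = (25/4, 21/4)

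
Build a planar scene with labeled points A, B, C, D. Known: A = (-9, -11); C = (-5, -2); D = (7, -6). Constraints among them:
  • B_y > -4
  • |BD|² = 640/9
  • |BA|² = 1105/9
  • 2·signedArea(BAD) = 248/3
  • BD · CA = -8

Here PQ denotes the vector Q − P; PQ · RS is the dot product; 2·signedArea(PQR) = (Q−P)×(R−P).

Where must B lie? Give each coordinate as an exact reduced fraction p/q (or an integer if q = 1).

B = (-1, -10/3)

1. B_x = -1  [2·signedArea(BAD) = 248/3 ∩ BD · CA = -8]
2. B_y = -10/3  [2·signedArea(BAD) = 248/3 ∩ BD · CA = -8]
   → B = (-1, -10/3)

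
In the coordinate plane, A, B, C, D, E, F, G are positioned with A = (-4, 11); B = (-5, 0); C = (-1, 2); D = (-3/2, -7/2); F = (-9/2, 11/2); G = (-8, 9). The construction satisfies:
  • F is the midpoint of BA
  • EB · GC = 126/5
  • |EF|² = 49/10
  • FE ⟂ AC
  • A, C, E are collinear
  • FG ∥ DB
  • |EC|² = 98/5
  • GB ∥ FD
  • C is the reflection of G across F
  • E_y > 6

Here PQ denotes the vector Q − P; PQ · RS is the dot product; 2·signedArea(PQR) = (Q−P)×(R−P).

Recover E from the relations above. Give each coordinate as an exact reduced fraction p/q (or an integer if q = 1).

1. E_x = -12/5  [A, C, E are collinear ∩ FE ⟂ AC]
2. E_y = 31/5  [A, C, E are collinear ∩ FE ⟂ AC]
   → E = (-12/5, 31/5)

E = (-12/5, 31/5)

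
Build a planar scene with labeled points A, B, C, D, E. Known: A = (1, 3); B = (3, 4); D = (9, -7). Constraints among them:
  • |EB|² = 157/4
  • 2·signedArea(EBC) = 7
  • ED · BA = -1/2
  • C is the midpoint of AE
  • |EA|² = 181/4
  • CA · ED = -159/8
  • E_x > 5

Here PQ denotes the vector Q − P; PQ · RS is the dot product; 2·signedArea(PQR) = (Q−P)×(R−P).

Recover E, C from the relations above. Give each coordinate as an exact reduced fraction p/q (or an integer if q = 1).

C = (7/2, 3/4)
E = (6, -3/2)

1. E_x = 6  [line 2·x + 1·y + -21/2 = 0 ∩ |EA|² = 181/4]
2. E_y = -3/2  [line 2·x + 1·y + -21/2 = 0 ∩ |EA|² = 181/4]
   → E = (6, -3/2)
3. C_x = 7/2  [C is the midpoint of AE]
4. C_y = 3/4  [C is the midpoint of AE]
   → C = (7/2, 3/4)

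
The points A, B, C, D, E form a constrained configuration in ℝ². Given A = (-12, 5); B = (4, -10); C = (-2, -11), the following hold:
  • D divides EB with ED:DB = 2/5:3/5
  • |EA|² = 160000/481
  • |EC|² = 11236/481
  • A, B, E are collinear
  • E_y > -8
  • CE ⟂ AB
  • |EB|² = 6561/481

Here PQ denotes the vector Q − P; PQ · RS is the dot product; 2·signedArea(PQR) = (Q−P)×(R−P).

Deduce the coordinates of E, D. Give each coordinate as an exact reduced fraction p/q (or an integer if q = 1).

D = (5732/2405, -4081/481)
E = (628/481, -3595/481)

1. E_x = 628/481  [A, B, E are collinear ∩ CE ⟂ AB]
2. E_y = -3595/481  [A, B, E are collinear ∩ CE ⟂ AB]
   → E = (628/481, -3595/481)
3. D_x = 5732/2405  [D divides EB with ED:DB = 2/5:3/5]
4. D_y = -4081/481  [D divides EB with ED:DB = 2/5:3/5]
   → D = (5732/2405, -4081/481)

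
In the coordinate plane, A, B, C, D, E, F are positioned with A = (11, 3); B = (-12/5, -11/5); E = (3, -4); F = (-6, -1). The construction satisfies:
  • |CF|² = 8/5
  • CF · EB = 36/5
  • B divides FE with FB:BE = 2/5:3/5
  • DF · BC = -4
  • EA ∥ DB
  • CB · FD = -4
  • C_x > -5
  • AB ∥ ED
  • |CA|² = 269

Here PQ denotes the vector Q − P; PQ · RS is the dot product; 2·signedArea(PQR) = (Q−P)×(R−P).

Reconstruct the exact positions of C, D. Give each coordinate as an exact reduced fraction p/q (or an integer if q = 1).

1. C_x = -24/5  [line 27/5·x + -9/5·y + 117/5 = 0 ∩ |CF|² = 8/5]
2. C_y = -7/5  [line 27/5·x + -9/5·y + 117/5 = 0 ∩ |CF|² = 8/5]
   → C = (-24/5, -7/5)
3. D_x = -52/5  [EA ∥ DB ∩ AB ∥ ED]
4. D_y = -46/5  [EA ∥ DB ∩ AB ∥ ED]
   → D = (-52/5, -46/5)

C = (-24/5, -7/5)
D = (-52/5, -46/5)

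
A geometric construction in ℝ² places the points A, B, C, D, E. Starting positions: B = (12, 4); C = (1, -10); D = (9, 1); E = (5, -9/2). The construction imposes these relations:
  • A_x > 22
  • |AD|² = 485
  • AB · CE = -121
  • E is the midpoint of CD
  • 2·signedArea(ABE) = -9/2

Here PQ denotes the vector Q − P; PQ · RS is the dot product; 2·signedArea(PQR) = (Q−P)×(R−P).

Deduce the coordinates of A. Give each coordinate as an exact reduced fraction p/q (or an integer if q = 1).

A = (23, 18)

1. A_x = 23  [2·signedArea(ABE) = -9/2 ∩ AB · CE = -121]
2. A_y = 18  [2·signedArea(ABE) = -9/2 ∩ AB · CE = -121]
   → A = (23, 18)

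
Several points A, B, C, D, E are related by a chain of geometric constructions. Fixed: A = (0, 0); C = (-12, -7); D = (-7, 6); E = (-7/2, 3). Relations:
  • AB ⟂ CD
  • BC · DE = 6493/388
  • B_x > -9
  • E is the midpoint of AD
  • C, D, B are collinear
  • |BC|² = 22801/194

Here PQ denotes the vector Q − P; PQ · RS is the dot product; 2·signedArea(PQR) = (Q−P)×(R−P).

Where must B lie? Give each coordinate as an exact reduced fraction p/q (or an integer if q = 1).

B = (-1573/194, 605/194)

1. B_x = -1573/194  [C, D, B are collinear ∩ AB ⟂ CD]
2. B_y = 605/194  [C, D, B are collinear ∩ AB ⟂ CD]
   → B = (-1573/194, 605/194)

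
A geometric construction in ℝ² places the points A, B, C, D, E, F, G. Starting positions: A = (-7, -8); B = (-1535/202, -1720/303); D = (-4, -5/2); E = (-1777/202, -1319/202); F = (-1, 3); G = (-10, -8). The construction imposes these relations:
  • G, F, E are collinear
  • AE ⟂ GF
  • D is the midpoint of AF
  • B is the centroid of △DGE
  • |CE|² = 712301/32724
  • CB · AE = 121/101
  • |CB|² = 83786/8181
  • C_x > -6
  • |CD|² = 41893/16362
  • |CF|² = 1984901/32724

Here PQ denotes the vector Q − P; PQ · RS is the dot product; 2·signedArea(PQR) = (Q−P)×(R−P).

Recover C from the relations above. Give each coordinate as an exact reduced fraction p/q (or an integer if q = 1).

C = (-3151/606, -3235/909)

1. C_x = -3151/606  [line 363/202·x + -297/202·y + 1661/404 = 0 ∩ |CB|² = 83786/8181]
2. C_y = -3235/909  [line 363/202·x + -297/202·y + 1661/404 = 0 ∩ |CB|² = 83786/8181]
   → C = (-3151/606, -3235/909)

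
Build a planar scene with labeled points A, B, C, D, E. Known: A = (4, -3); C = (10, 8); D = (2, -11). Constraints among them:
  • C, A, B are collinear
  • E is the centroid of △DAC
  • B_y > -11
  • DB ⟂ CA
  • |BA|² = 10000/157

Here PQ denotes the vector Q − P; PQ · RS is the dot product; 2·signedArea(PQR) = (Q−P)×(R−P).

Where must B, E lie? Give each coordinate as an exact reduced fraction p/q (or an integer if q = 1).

1. B_x = 28/157  [C, A, B are collinear ∩ DB ⟂ CA]
2. B_y = -1571/157  [C, A, B are collinear ∩ DB ⟂ CA]
   → B = (28/157, -1571/157)
3. E_x = 16/3  [E is the centroid of △DAC]
4. E_y = -2  [E is the centroid of △DAC]
   → E = (16/3, -2)

B = (28/157, -1571/157)
E = (16/3, -2)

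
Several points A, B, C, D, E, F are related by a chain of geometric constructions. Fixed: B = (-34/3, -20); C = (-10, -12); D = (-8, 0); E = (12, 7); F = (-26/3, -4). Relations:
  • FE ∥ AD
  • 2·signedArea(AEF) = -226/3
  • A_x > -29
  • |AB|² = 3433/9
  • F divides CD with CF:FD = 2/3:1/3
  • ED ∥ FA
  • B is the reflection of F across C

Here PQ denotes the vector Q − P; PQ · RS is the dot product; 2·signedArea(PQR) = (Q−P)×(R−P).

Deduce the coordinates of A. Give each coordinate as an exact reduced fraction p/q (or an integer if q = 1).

1. A_x = -86/3  [FE ∥ AD ∩ ED ∥ FA]
2. A_y = -11  [FE ∥ AD ∩ ED ∥ FA]
   → A = (-86/3, -11)

A = (-86/3, -11)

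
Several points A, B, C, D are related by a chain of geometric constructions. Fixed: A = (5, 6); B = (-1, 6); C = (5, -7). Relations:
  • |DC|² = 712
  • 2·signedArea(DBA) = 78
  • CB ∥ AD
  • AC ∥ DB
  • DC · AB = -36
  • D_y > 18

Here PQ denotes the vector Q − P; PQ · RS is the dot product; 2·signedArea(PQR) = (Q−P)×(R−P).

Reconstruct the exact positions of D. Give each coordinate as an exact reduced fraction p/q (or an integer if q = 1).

1. D_x = -1  [AC ∥ DB ∩ CB ∥ AD]
2. D_y = 19  [AC ∥ DB ∩ CB ∥ AD]
   → D = (-1, 19)

D = (-1, 19)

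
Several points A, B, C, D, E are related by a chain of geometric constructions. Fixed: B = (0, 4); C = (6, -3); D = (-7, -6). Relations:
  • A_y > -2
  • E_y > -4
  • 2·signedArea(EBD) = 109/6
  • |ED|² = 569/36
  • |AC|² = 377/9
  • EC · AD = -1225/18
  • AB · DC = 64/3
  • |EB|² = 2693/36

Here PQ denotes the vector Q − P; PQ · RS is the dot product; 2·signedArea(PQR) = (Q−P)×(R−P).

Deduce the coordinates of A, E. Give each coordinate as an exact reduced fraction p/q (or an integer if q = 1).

A = (-1/3, -5/3)
E = (-11/3, -23/6)

1. A_x = -1/3  [line -13·x + -3·y + -28/3 = 0 ∩ |AC|² = 377/9]
2. A_y = -5/3  [line -13·x + -3·y + -28/3 = 0 ∩ |AC|² = 377/9]
   → A = (-1/3, -5/3)
3. E_x = -11/3  [EC · AD = -1225/18 ∩ 2·signedArea(EBD) = 109/6]
4. E_y = -23/6  [EC · AD = -1225/18 ∩ 2·signedArea(EBD) = 109/6]
   → E = (-11/3, -23/6)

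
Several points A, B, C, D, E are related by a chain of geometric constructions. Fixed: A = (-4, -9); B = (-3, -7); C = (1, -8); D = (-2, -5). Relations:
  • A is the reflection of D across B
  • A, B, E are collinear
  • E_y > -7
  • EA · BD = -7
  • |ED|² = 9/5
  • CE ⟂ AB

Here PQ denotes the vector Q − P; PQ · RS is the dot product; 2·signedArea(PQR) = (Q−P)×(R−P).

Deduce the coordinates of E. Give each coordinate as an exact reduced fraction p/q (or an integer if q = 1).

E = (-13/5, -31/5)

1. E_x = -13/5  [A, B, E are collinear ∩ CE ⟂ AB]
2. E_y = -31/5  [A, B, E are collinear ∩ CE ⟂ AB]
   → E = (-13/5, -31/5)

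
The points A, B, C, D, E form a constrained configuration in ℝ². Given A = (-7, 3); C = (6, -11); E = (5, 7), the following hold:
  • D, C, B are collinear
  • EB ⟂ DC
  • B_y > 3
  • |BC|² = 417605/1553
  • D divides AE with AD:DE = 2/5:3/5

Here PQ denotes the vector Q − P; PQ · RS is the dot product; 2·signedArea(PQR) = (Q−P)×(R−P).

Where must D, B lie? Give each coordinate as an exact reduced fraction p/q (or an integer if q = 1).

B = (-2531/1553, 5459/1553)
D = (-11/5, 23/5)

1. D_x = -11/5  [D divides AE with AD:DE = 2/5:3/5]
2. D_y = 23/5  [D divides AE with AD:DE = 2/5:3/5]
   → D = (-11/5, 23/5)
3. B_x = -2531/1553  [D, C, B are collinear ∩ EB ⟂ DC]
4. B_y = 5459/1553  [D, C, B are collinear ∩ EB ⟂ DC]
   → B = (-2531/1553, 5459/1553)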